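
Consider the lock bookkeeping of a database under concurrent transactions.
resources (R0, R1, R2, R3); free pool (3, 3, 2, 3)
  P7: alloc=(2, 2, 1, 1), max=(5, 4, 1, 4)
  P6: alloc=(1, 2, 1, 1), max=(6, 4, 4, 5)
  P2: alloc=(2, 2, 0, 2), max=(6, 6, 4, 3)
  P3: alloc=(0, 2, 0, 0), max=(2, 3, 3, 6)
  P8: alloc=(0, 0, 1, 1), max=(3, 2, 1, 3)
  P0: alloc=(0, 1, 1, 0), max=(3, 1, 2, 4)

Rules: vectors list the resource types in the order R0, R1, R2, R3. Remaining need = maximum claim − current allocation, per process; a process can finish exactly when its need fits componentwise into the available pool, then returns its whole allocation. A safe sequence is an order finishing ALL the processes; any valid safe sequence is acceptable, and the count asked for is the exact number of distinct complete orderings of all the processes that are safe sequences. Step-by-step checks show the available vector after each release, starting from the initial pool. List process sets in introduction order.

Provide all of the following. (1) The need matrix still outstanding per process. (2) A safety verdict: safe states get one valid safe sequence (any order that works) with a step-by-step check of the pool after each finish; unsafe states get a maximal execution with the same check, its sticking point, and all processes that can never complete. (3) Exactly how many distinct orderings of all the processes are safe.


(1) Outstanding need per process (order R0, R1, R2, R3):
  P7: (3, 2, 0, 3)
  P6: (5, 2, 3, 4)
  P2: (4, 4, 4, 1)
  P3: (2, 1, 3, 6)
  P8: (3, 2, 0, 2)
  P0: (3, 0, 1, 4)
(2) SAFE — a valid safe sequence is P7, P6, P8, P0, P3, P2.
Key observation: reading the order forward, P7 is the first process whose need (3, 2, 0, 3) meets the free pool (3, 3, 2, 3) exactly on a resource it requests.
Step-by-step check:
  pool = (3, 3, 2, 3)
  P7: need (3, 2, 0, 3) fits (3, 3, 2, 3); releases (2, 2, 1, 1), pool now (5, 5, 3, 4)
  P6: need (5, 2, 3, 4) fits (5, 5, 3, 4); releases (1, 2, 1, 1), pool now (6, 7, 4, 5)
  P8: need (3, 2, 0, 2) fits (6, 7, 4, 5); releases (0, 0, 1, 1), pool now (6, 7, 5, 6)
  P0: need (3, 0, 1, 4) fits (6, 7, 5, 6); releases (0, 1, 1, 0), pool now (6, 8, 6, 6)
  P3: need (2, 1, 3, 6) fits (6, 8, 6, 6); releases (0, 2, 0, 0), pool now (6, 10, 6, 6)
  P2: need (4, 4, 4, 1) fits (6, 10, 6, 6); releases (2, 2, 0, 2), pool now (8, 12, 6, 8)
(3) Precisely 66 of the possible complete orderings are safe sequences.


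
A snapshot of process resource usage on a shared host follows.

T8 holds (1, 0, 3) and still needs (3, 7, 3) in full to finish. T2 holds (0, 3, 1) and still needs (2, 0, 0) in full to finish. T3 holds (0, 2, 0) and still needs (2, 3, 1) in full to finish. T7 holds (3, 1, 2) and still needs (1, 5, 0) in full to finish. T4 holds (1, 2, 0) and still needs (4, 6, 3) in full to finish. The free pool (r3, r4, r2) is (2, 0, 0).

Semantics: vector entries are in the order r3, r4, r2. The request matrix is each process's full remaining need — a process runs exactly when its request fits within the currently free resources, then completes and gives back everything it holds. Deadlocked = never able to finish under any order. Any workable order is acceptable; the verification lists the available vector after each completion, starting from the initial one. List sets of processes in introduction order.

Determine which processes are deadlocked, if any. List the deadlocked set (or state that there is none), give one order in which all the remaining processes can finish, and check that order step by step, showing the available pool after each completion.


The deadlocked set is empty.
Key observation: starting with T2, each completion frees enough for the next — no one is permanently blocked.
A valid finishing order for the others: T2, T3, T7, T4, T8. Walking it through:
  pool = (2, 0, 0)
  T2: need (2, 0, 0) fits (2, 0, 0); releases (0, 3, 1), pool now (2, 3, 1)
  T3: need (2, 3, 1) fits (2, 3, 1); releases (0, 2, 0), pool now (2, 5, 1)
  T7: need (1, 5, 0) fits (2, 5, 1); releases (3, 1, 2), pool now (5, 6, 3)
  T4: need (4, 6, 3) fits (5, 6, 3); releases (1, 2, 0), pool now (6, 8, 3)
  T8: need (3, 7, 3) fits (6, 8, 3); releases (1, 0, 3), pool now (7, 8, 6)


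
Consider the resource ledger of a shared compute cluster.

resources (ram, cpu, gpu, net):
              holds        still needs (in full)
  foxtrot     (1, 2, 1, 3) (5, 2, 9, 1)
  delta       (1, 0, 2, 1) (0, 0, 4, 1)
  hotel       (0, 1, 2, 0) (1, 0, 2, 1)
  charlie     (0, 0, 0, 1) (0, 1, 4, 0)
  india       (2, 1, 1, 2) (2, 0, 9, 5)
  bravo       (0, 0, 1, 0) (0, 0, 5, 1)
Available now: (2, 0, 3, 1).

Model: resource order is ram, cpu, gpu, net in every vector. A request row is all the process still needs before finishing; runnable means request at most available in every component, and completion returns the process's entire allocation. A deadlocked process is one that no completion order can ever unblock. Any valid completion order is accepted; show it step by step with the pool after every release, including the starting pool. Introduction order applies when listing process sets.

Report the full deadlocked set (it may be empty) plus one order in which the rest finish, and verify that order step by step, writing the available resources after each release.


Deadlocked set: foxtrot and india.
Key observation: the pool after hotel, charlie, bravo, delta is (3, 1, 8, 3); every surviving request exceeds it in gpu, so progress ends there.
A valid finishing order for the others: hotel, charlie, bravo, delta. Walking it through:
  pool = (2, 0, 3, 1)
  run hotel (needs (1, 0, 2, 1), free (2, 0, 3, 1)); after release of (0, 1, 2, 0) the pool is (2, 1, 5, 1)
  run charlie (needs (0, 1, 4, 0), free (2, 1, 5, 1)); after release of (0, 0, 0, 1) the pool is (2, 1, 5, 2)
  run bravo (needs (0, 0, 5, 1), free (2, 1, 5, 2)); after release of (0, 0, 1, 0) the pool is (2, 1, 6, 2)
  run delta (needs (0, 0, 4, 1), free (2, 1, 6, 2)); after release of (1, 0, 2, 1) the pool is (3, 1, 8, 3)
The stuck group stays short no matter what:
  foxtrot still needs (5, 2, 9, 1) but only (3, 1, 8, 3) is free — short on ram, cpu and gpu
  india still needs (2, 0, 9, 5) but only (3, 1, 8, 3) is free — short on gpu and net


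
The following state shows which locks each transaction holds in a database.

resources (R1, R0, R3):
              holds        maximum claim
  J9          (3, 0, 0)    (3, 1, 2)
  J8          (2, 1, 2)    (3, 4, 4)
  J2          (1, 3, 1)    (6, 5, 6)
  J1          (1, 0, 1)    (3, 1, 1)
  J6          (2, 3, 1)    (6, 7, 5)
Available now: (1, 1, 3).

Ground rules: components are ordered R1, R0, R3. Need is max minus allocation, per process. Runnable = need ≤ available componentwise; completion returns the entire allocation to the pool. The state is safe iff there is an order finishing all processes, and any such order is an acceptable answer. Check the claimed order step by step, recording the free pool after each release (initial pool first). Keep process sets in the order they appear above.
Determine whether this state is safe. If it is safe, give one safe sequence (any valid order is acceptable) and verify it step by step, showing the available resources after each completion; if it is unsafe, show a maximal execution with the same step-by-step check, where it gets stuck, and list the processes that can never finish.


UNSAFE.
Key observation: no order helps: past J9, J1, the free pool tops out at (5, 1, 4), below what each blocked process needs in R0.
A maximal execution: J9, J1 — then nothing else fits. Step-by-step check:
  pool = (1, 1, 3)
  J9 needs (0, 1, 2) <= (1, 1, 3) -> finishes; pool += (3, 0, 0) = (4, 1, 3)
  J1 needs (2, 1, 0) <= (4, 1, 3) -> finishes; pool += (1, 0, 1) = (5, 1, 4)
  J8 cannot run: need (1, 3, 2) vs free (5, 1, 4) (insufficient R0)
  J2 cannot run: need (5, 2, 5) vs free (5, 1, 4) (insufficient R0 and R3)
  J6 cannot run: need (4, 4, 4) vs free (5, 1, 4) (insufficient R0)
Processes that can never finish: J8, J2 and J6.


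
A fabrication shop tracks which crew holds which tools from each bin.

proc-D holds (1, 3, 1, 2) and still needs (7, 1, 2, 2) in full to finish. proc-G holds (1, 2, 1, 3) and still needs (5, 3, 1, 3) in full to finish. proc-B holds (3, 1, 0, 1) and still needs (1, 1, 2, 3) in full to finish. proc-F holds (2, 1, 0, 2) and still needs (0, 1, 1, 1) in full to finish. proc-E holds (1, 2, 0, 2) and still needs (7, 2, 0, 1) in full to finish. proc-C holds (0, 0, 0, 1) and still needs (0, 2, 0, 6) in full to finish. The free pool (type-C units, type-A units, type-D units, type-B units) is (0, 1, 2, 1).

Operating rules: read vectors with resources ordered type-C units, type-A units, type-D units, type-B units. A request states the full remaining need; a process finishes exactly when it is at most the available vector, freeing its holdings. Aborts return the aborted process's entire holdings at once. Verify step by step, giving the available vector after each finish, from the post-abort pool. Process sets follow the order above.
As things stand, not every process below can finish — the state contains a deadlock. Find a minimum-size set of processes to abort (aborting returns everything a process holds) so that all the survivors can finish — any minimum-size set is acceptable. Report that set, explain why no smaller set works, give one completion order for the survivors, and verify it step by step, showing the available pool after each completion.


Minimum abort set: proc-D.
Key observation: the returned (1, 3, 1, 2) from proc-D is what brings proc-E — unrunnable before, under any order — into play at step 5.
Why nothing smaller works: aborting no one leaves the state deadlocked as given.
The survivors complete as proc-F, proc-B, proc-G, proc-C, proc-E. Check, step by step (starting from the post-abort pool):
  pool = (1, 4, 3, 3)
  proc-F: need (0, 1, 1, 1) fits (1, 4, 3, 3); releases (2, 1, 0, 2), pool now (3, 5, 3, 5)
  proc-B: need (1, 1, 2, 3) fits (3, 5, 3, 5); releases (3, 1, 0, 1), pool now (6, 6, 3, 6)
  proc-G: need (5, 3, 1, 3) fits (6, 6, 3, 6); releases (1, 2, 1, 3), pool now (7, 8, 4, 9)
  proc-C: need (0, 2, 0, 6) fits (7, 8, 4, 9); releases (0, 0, 0, 1), pool now (7, 8, 4, 10)
  proc-E: need (7, 2, 0, 1) fits (7, 8, 4, 10); releases (1, 2, 0, 2), pool now (8, 10, 4, 12)


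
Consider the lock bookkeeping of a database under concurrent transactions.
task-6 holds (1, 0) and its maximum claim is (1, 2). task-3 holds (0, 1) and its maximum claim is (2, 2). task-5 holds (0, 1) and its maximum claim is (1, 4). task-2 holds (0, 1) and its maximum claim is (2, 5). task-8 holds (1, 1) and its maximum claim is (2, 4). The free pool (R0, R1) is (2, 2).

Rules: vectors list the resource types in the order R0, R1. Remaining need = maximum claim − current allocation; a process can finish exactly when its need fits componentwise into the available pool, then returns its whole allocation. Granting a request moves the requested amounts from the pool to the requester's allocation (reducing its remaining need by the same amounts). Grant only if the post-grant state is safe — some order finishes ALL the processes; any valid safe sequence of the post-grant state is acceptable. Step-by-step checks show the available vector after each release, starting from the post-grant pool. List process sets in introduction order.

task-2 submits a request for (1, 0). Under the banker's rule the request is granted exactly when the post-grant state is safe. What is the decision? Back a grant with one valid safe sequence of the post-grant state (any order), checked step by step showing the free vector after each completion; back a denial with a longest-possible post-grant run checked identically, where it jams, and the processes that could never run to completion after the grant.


GRANT. The post-grant state is safe; one safe sequence: task-6, task-3, task-8, task-2, task-5.
Key observation: granting shrinks the pool to (1, 2), yet task-6 still fits and the chain goes through.
Check on the post-grant state, step by step:
  pool = (1, 2)
  run task-6 (needs (0, 2), free (1, 2)); after release of (1, 0) the pool is (2, 2)
  run task-3 (needs (2, 1), free (2, 2)); after release of (0, 1) the pool is (2, 3)
  run task-8 (needs (1, 3), free (2, 3)); after release of (1, 1) the pool is (3, 4)
  run task-2 (needs (1, 4), free (3, 4)); after release of (1, 1) the pool is (4, 5)
  run task-5 (needs (1, 3), free (4, 5)); after release of (0, 1) the pool is (4, 6)


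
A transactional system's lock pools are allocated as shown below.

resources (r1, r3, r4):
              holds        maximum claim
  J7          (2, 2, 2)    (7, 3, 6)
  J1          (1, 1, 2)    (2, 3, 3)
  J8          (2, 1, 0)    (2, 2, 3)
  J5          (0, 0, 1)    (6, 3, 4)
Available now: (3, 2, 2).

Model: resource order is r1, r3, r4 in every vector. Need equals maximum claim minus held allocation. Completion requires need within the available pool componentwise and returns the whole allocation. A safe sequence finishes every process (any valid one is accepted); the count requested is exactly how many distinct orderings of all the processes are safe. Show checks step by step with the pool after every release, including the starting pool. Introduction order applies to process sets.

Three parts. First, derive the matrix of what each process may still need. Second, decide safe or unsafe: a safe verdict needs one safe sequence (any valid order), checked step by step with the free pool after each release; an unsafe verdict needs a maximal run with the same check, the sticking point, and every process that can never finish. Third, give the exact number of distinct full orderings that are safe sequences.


(1) Outstanding need per process (order r1, r3, r4):
  J7: (5, 1, 4)
  J1: (1, 2, 1)
  J8: (0, 1, 3)
  J5: (6, 3, 3)
(2) SAFE — a valid safe sequence is J1, J8, J5, J7.
Key observation: reading the order forward, J1 is the first process whose need (1, 2, 1) meets the free pool (3, 2, 2) exactly on a resource it requests.
Check, step by step:
  pool = (3, 2, 2)
  J1 needs (1, 2, 1) <= (3, 2, 2) -> finishes; pool += (1, 1, 2) = (4, 3, 4)
  J8 needs (0, 1, 3) <= (4, 3, 4) -> finishes; pool += (2, 1, 0) = (6, 4, 4)
  J5 needs (6, 3, 3) <= (6, 4, 4) -> finishes; pool += (0, 0, 1) = (6, 4, 5)
  J7 needs (5, 1, 4) <= (6, 4, 5) -> finishes; pool += (2, 2, 2) = (8, 6, 7)
(3) Precisely 2 of the possible complete orderings are safe sequences.


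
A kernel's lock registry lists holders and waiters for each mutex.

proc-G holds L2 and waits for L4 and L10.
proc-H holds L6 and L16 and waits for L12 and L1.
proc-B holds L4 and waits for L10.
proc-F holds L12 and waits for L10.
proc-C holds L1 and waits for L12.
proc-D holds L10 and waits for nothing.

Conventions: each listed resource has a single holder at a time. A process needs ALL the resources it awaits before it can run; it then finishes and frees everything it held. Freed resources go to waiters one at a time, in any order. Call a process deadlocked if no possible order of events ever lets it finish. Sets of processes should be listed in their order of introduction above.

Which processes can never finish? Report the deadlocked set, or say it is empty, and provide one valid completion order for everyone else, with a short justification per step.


The deadlocked set is empty.
Key observation: no waiting chain loops back on itself — every chain ends at a process that waits on nothing, so everyone eventually runs.
The rest can finish in the order proc-D, proc-F, proc-B, proc-C, proc-H, proc-G.
Step-by-step check:
  proc-D: no waits; runs immediately, freeing L10
  run proc-F (all its waits — L10 — are resolved); releases L12
  run proc-B (all its waits — L10 — are resolved); releases L4
  run proc-C (all its waits — L12 — are resolved); releases L1
  run proc-H (all its waits — L12 and L1 — are resolved); releases L6 and L16
  run proc-G (all its waits — L4 and L10 — are resolved); releases L2


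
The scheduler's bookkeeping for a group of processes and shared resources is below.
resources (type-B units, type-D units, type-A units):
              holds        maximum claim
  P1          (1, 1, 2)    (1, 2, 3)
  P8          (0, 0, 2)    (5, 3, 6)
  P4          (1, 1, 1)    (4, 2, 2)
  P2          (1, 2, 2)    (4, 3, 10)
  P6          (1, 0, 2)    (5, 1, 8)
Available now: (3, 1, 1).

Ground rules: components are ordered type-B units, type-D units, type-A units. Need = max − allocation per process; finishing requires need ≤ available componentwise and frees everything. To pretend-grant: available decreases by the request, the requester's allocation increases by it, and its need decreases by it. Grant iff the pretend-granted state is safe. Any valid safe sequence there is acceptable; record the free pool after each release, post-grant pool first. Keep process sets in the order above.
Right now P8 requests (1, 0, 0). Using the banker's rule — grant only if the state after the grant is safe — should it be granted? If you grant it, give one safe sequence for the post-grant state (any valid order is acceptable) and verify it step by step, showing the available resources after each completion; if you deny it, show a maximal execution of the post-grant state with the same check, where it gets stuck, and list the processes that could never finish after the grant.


GRANT — the state after the grant stays safe, e.g. via P1, P4, P8, P6, P2.
Key observation: the grant leaves (2, 1, 1) free — enough for P1, whose release restarts the cascade.
Check on the post-grant state, step by step:
  pool = (2, 1, 1)
  P1: need (0, 1, 1) fits (2, 1, 1); releases (1, 1, 2), pool now (3, 2, 3)
  P4: need (3, 1, 1) fits (3, 2, 3); releases (1, 1, 1), pool now (4, 3, 4)
  P8: need (4, 3, 4) fits (4, 3, 4); releases (1, 0, 2), pool now (5, 3, 6)
  P6: need (4, 1, 6) fits (5, 3, 6); releases (1, 0, 2), pool now (6, 3, 8)
  P2: need (3, 1, 8) fits (6, 3, 8); releases (1, 2, 2), pool now (7, 5, 10)


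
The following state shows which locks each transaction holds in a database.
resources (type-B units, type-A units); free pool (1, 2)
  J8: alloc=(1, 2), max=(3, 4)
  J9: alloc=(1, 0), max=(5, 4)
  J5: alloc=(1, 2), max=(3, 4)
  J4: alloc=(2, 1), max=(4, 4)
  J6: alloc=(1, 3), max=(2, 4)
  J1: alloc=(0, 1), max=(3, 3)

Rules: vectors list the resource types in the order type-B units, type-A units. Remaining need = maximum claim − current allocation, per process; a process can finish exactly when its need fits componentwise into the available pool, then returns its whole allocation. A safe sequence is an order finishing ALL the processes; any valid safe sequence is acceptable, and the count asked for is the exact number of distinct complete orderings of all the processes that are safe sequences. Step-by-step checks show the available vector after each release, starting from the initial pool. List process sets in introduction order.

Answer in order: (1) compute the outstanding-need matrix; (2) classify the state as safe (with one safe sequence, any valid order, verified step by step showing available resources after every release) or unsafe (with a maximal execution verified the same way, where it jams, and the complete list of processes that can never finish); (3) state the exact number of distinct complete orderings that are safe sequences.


(1) Need matrix, components ordered type-B units, type-A units:
  J8: (2, 2)
  J9: (4, 4)
  J5: (2, 2)
  J4: (2, 3)
  J6: (1, 1)
  J1: (3, 2)
(2) SAFE, for example via the order J6, J8, J4, J5, J9, J1.
Key observation: the order's first zero-slack moment is J6 ((1, 1) needed, (1, 2) free — a requested resource with nothing to spare).
Check, step by step:
  pool = (1, 2)
  J6 needs (1, 1) <= (1, 2) -> finishes; pool += (1, 3) = (2, 5)
  J8 needs (2, 2) <= (2, 5) -> finishes; pool += (1, 2) = (3, 7)
  J4 needs (2, 3) <= (3, 7) -> finishes; pool += (2, 1) = (5, 8)
  J5 needs (2, 2) <= (5, 8) -> finishes; pool += (1, 2) = (6, 10)
  J9 needs (4, 4) <= (6, 10) -> finishes; pool += (1, 0) = (7, 10)
  J1 needs (3, 2) <= (7, 10) -> finishes; pool += (0, 1) = (7, 11)
(3) Precisely 56 of the possible complete orderings are safe sequences.


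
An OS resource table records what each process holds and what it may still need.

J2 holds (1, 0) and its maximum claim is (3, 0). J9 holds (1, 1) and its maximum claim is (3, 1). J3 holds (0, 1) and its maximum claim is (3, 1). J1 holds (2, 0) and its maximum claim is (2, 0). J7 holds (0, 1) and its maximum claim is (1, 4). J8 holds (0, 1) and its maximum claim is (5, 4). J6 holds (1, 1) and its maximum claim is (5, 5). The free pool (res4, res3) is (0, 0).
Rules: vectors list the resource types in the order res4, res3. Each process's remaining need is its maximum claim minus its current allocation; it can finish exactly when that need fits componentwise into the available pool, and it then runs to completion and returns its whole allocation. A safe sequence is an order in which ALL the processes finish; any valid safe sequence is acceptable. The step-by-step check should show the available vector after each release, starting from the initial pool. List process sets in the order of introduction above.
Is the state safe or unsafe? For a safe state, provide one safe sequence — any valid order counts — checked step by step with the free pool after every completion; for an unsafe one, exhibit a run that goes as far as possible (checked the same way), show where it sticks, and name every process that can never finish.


UNSAFE — no complete ordering exists.
Key observation: the wall is res3: completing J1, J2, J3, J9 brings the pool only to (4, 2), and all the rest need more.
The run J1, J2, J3, J9 cannot be extended any further. Walking it through:
  pool = (0, 0)
  J1 needs (0, 0) <= (0, 0) -> finishes; pool += (2, 0) = (2, 0)
  J2 needs (2, 0) <= (2, 0) -> finishes; pool += (1, 0) = (3, 0)
  J3 needs (3, 0) <= (3, 0) -> finishes; pool += (0, 1) = (3, 1)
  J9 needs (2, 0) <= (3, 1) -> finishes; pool += (1, 1) = (4, 2)
  J7 cannot run: need (1, 3) vs free (4, 2) (insufficient res3)
  J8 cannot run: need (5, 3) vs free (4, 2) (insufficient res4 and res3)
  J6 cannot run: need (4, 4) vs free (4, 2) (insufficient res3)
Permanently blocked: J7, J8 and J6.


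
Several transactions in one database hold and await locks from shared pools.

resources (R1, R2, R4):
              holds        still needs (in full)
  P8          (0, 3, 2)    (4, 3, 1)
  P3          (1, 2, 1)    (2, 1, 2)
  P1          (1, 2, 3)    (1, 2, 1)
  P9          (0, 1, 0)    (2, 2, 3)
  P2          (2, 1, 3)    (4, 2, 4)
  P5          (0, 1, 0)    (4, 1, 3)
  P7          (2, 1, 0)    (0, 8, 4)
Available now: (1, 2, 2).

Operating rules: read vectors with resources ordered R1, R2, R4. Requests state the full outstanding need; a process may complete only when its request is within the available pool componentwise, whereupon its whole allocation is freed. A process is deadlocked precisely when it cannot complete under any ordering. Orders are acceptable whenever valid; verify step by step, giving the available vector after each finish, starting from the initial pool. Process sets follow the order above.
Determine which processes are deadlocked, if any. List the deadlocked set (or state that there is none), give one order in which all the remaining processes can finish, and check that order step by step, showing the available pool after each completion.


Deadlocked: P8, P2, P5 and P7.
Key observation: after P1, P3, P9 the pool peaks at (3, 7, 6), and each blocked process is short somewhere: P8 on R1; P2 on R1; P5 on R1; P7 on R2.
The rest can finish in the order P1, P3, P9. Step-by-step check:
  pool = (1, 2, 2)
  P1: need (1, 2, 1) fits (1, 2, 2); releases (1, 2, 3), pool now (2, 4, 5)
  P3: need (2, 1, 2) fits (2, 4, 5); releases (1, 2, 1), pool now (3, 6, 6)
  P9: need (2, 2, 3) fits (3, 6, 6); releases (0, 1, 0), pool now (3, 7, 6)
None of the blocked processes ever fits:
  P8 still needs (4, 3, 1) but only (3, 7, 6) is free — short on R1
  P2 still needs (4, 2, 4) but only (3, 7, 6) is free — short on R1
  P5 still needs (4, 1, 3) but only (3, 7, 6) is free — short on R1
  P7 still needs (0, 8, 4) but only (3, 7, 6) is free — short on R2


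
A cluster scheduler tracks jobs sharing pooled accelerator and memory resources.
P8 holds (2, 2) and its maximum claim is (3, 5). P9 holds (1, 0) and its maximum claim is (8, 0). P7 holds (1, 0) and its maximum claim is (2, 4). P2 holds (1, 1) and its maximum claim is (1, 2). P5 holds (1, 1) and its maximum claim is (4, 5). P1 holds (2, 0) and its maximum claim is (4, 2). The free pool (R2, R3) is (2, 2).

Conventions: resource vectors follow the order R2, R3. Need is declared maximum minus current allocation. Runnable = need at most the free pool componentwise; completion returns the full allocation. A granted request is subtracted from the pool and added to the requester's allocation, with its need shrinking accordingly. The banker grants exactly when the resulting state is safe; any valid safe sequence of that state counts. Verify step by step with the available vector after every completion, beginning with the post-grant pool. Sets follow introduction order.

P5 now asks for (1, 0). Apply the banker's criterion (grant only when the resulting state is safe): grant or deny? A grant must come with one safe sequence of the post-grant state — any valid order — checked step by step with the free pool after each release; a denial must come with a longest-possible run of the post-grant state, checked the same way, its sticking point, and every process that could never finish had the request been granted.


GRANT. The post-grant state is safe; one safe sequence: P2, P8, P1, P5, P9, P7.
Key observation: even at the reduced pool (1, 2), P2 fits immediately, so safety survives the grant.
Step-by-step check of the post-grant state:
  pool = (1, 2)
  run P2 (needs (0, 1), free (1, 2)); after release of (1, 1) the pool is (2, 3)
  run P8 (needs (1, 3), free (2, 3)); after release of (2, 2) the pool is (4, 5)
  run P1 (needs (2, 2), free (4, 5)); after release of (2, 0) the pool is (6, 5)
  run P5 (needs (2, 4), free (6, 5)); after release of (2, 1) the pool is (8, 6)
  run P9 (needs (7, 0), free (8, 6)); after release of (1, 0) the pool is (9, 6)
  run P7 (needs (1, 4), free (9, 6)); after release of (1, 0) the pool is (10, 6)


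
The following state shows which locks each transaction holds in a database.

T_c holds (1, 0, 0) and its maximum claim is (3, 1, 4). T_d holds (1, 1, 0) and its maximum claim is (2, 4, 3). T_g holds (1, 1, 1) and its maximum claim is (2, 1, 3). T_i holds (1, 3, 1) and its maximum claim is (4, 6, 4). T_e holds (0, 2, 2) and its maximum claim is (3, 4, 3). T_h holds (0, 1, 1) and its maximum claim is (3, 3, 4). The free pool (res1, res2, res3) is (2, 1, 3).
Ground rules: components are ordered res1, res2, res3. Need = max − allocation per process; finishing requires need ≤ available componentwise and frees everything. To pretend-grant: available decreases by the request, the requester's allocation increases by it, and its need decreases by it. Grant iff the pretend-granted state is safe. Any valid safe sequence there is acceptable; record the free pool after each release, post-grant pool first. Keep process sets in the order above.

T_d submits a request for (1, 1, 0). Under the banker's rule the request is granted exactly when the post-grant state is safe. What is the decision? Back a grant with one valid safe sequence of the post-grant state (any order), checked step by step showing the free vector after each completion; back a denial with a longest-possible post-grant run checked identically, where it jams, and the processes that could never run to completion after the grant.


DENY. Granting would leave the state unsafe.
Key observation: no order helps: past T_g, T_c, the free pool tops out at (3, 1, 4), below what each blocked process needs in res2.
Pretend the grant happened; the run T_g, T_c goes as far as possible. Walking it through:
  pool = (1, 0, 3)
  T_g needs (1, 0, 2) <= (1, 0, 3) -> finishes; pool += (1, 1, 1) = (2, 1, 4)
  T_c needs (2, 1, 4) <= (2, 1, 4) -> finishes; pool += (1, 0, 0) = (3, 1, 4)
  T_d still needs (0, 2, 3) but only (3, 1, 4) is free — short on res2
  T_i still needs (3, 3, 3) but only (3, 1, 4) is free — short on res2
  T_e still needs (3, 2, 1) but only (3, 1, 4) is free — short on res2
  T_h still needs (3, 2, 3) but only (3, 1, 4) is free — short on res2
Had the request been granted, T_d, T_i, T_e and T_h could never finish.


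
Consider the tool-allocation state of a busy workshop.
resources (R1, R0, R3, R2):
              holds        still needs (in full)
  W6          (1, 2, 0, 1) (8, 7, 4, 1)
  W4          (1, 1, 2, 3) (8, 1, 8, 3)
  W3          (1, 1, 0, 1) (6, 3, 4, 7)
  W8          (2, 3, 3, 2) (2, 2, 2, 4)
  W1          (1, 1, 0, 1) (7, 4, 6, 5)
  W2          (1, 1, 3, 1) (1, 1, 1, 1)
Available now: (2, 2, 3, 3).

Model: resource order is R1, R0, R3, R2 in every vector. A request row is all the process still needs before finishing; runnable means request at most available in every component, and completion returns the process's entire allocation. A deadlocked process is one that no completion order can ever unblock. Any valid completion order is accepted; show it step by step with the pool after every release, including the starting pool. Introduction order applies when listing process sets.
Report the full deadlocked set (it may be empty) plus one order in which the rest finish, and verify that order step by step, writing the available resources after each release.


The deadlocked set is W6, W4, W3 and W1.
Key observation: the pool after W2, W8 is (5, 6, 9, 6); every surviving request exceeds it in R1, so progress ends there.
A valid finishing order for the others: W2, W8. Check, step by step:
  pool = (2, 2, 3, 3)
  W2: need (1, 1, 1, 1) fits (2, 2, 3, 3); releases (1, 1, 3, 1), pool now (3, 3, 6, 4)
  W8: need (2, 2, 2, 4) fits (3, 3, 6, 4); releases (2, 3, 3, 2), pool now (5, 6, 9, 6)
The blocked processes can never fit:
  W6 cannot run: need (8, 7, 4, 1) vs free (5, 6, 9, 6) (insufficient R1 and R0)
  W4 cannot run: need (8, 1, 8, 3) vs free (5, 6, 9, 6) (insufficient R1)
  W3 cannot run: need (6, 3, 4, 7) vs free (5, 6, 9, 6) (insufficient R1 and R2)
  W1 cannot run: need (7, 4, 6, 5) vs free (5, 6, 9, 6) (insufficient R1)


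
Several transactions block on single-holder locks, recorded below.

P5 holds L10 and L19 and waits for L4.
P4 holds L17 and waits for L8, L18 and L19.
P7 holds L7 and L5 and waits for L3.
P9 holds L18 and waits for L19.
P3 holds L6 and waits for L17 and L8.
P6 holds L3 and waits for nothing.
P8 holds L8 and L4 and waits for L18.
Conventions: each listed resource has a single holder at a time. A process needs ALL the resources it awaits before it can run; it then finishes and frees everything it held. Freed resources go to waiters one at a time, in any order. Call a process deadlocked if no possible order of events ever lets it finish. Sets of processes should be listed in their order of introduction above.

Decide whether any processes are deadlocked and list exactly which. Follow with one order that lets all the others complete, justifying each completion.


Deadlocked: P5, P4, P9, P3 and P8.
Key observation: P5 -> P8 -> P9 -> P5 is a circular wait — nothing in it can go first; P4 and P3 wait into the deadlock from upstream.
One completion order for the rest: P6, P7.
Step-by-step check:
  run P6 (it waits on nothing); releases L3
  P7 waits on L3 — all released -> runs and releases L7 and L5


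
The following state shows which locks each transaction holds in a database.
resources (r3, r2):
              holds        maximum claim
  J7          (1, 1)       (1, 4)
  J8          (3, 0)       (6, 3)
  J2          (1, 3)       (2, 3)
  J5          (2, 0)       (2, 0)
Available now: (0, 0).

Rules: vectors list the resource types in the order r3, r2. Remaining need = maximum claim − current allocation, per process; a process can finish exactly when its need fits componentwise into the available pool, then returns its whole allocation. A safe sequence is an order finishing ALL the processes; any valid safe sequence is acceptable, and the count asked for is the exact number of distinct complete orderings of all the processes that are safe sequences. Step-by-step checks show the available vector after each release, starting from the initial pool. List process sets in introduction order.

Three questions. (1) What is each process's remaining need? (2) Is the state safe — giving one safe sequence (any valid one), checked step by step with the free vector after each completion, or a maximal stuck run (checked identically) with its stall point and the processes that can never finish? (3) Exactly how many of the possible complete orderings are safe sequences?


(1) Outstanding need per process (order r3, r2):
  J7: (0, 3)
  J8: (3, 3)
  J2: (1, 0)
  J5: (0, 0)
(2) SAFE — a valid safe sequence is J5, J2, J7, J8.
Key observation: the first exact fit in this order is J7 — it needs (0, 3) with (3, 3) free, meeting a requested resource to the last unit.
Verifying each step:
  pool = (0, 0)
  run J5 (needs (0, 0), free (0, 0)); after release of (2, 0) the pool is (2, 0)
  run J2 (needs (1, 0), free (2, 0)); after release of (1, 3) the pool is (3, 3)
  run J7 (needs (0, 3), free (3, 3)); after release of (1, 1) the pool is (4, 4)
  run J8 (needs (3, 3), free (4, 4)); after release of (3, 0) the pool is (7, 4)
(3) The exact count: 2 of the possible complete orderings are safe sequences.


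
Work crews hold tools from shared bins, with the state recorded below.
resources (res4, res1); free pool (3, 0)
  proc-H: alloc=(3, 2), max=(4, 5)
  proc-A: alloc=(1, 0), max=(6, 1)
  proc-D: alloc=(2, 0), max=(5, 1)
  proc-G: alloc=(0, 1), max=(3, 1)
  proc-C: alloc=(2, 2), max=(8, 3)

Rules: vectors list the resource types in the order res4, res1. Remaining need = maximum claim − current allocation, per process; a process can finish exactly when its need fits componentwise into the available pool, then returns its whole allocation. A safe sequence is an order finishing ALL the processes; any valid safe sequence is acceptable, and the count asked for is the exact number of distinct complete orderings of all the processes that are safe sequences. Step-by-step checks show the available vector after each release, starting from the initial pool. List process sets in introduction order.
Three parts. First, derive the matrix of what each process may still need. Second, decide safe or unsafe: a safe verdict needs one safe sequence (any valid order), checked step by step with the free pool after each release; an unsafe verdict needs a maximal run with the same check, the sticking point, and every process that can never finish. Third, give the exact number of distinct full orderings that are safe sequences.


(1) Remaining need (order res4, res1):
  proc-H: (1, 3)
  proc-A: (5, 1)
  proc-D: (3, 1)
  proc-G: (3, 0)
  proc-C: (6, 1)
(2) SAFE, for example via the order proc-G, proc-D, proc-A, proc-C, proc-H.
Key observation: the first exact fit in this order is proc-G — it needs (3, 0) with (3, 0) free, meeting a requested resource to the last unit.
Walking it through:
  pool = (3, 0)
  proc-G: need (3, 0) fits (3, 0); releases (0, 1), pool now (3, 1)
  proc-D: need (3, 1) fits (3, 1); releases (2, 0), pool now (5, 1)
  proc-A: need (5, 1) fits (5, 1); releases (1, 0), pool now (6, 1)
  proc-C: need (6, 1) fits (6, 1); releases (2, 2), pool now (8, 3)
  proc-H: need (1, 3) fits (8, 3); releases (3, 2), pool now (11, 5)
(3) Exactly 1 of the possible complete orderings is a safe sequence.


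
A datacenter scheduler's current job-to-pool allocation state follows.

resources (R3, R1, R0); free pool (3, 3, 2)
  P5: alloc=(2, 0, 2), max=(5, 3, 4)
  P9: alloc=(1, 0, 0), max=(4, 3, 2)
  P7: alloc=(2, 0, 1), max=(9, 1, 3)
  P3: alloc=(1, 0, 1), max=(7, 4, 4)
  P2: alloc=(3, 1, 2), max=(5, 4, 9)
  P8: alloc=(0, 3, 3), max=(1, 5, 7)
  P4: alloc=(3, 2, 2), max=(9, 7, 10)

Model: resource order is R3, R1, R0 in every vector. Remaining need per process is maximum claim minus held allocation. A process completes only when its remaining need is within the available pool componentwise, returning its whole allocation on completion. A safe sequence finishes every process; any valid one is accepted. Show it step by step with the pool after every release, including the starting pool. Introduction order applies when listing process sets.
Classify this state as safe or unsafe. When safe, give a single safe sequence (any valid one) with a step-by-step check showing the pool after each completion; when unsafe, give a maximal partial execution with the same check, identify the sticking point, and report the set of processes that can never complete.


SAFE, for example via the order P5, P8, P2, P3, P4, P7, P9.
Key observation: the first exact fit in this order is P5 — it needs (3, 3, 2) with (3, 3, 2) free, meeting a requested resource to the last unit.
Check, step by step:
  pool = (3, 3, 2)
  run P5 (needs (3, 3, 2), free (3, 3, 2)); after release of (2, 0, 2) the pool is (5, 3, 4)
  run P8 (needs (1, 2, 4), free (5, 3, 4)); after release of (0, 3, 3) the pool is (5, 6, 7)
  run P2 (needs (2, 3, 7), free (5, 6, 7)); after release of (3, 1, 2) the pool is (8, 7, 9)
  run P3 (needs (6, 4, 3), free (8, 7, 9)); after release of (1, 0, 1) the pool is (9, 7, 10)
  run P4 (needs (6, 5, 8), free (9, 7, 10)); after release of (3, 2, 2) the pool is (12, 9, 12)
  run P7 (needs (7, 1, 2), free (12, 9, 12)); after release of (2, 0, 1) the pool is (14, 9, 13)
  run P9 (needs (3, 3, 2), free (14, 9, 13)); after release of (1, 0, 0) the pool is (15, 9, 13)


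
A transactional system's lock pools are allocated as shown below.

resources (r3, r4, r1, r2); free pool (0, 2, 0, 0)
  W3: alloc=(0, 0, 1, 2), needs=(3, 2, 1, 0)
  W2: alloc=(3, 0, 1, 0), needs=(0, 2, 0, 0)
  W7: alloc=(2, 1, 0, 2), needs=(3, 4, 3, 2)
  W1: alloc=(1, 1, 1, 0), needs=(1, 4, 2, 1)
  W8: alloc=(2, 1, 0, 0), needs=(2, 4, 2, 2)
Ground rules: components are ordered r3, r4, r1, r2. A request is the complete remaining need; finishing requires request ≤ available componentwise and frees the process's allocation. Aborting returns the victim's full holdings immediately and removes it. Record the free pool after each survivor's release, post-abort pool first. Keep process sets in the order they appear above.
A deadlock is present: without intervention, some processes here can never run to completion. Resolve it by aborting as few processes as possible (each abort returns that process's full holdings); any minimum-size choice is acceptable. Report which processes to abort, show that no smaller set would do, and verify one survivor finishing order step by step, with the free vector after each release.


The answer: abort W7 and W8.
Key observation: the returned (4, 2, 0, 2) from W7 and W8 is what brings W1 — unrunnable before, under any order — into play at step 3.
Minimality, checking each single-abort alternative: W3 alone leaves W7 blocked (short on r4 and r1); W2 alone leaves W7 blocked (short on r4 and r1); W7 alone leaves W1 blocked (short on r4); W1 alone leaves W7 blocked (short on r4); W8 alone leaves W7 blocked (short on r4 and r1).
Survivors finish in the order: W2, W3, W1. Check, step by step (pool after the aborts first):
  pool = (4, 4, 0, 2)
  run W2 (needs (0, 2, 0, 0), free (4, 4, 0, 2)); after release of (3, 0, 1, 0) the pool is (7, 4, 1, 2)
  run W3 (needs (3, 2, 1, 0), free (7, 4, 1, 2)); after release of (0, 0, 1, 2) the pool is (7, 4, 2, 4)
  run W1 (needs (1, 4, 2, 1), free (7, 4, 2, 4)); after release of (1, 1, 1, 0) the pool is (8, 5, 3, 4)


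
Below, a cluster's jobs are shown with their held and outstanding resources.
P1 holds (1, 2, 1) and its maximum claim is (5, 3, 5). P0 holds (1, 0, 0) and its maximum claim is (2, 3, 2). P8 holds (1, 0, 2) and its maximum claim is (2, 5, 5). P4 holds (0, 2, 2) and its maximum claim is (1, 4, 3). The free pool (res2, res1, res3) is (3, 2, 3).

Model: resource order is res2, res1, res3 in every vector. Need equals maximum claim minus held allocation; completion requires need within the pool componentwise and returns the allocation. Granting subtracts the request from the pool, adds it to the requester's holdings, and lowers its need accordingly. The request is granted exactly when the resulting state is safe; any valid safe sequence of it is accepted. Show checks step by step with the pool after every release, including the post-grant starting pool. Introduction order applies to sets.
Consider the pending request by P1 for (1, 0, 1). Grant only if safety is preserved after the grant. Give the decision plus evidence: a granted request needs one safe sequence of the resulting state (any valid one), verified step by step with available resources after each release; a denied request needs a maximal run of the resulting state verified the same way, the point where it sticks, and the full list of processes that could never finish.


GRANT. The post-grant state is safe; one safe sequence: P4, P0, P1, P8.
Key observation: with (2, 2, 2) left after the transfer, P4 can run at once — the state stays safe.
Check on the post-grant state, step by step:
  pool = (2, 2, 2)
  P4 needs (1, 2, 1) <= (2, 2, 2) -> finishes; pool += (0, 2, 2) = (2, 4, 4)
  P0 needs (1, 3, 2) <= (2, 4, 4) -> finishes; pool += (1, 0, 0) = (3, 4, 4)
  P1 needs (3, 1, 3) <= (3, 4, 4) -> finishes; pool += (2, 2, 2) = (5, 6, 6)
  P8 needs (1, 5, 3) <= (5, 6, 6) -> finishes; pool += (1, 0, 2) = (6, 6, 8)
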